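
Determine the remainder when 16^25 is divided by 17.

16

16^1 ≡ 16 (mod 17)
16^2 ≡ 16^2 = 256 ≡ 1 (mod 17)
16^4 ≡ 1^2 = 1 (mod 17)
16^8 ≡ 1^2 = 1 (mod 17)
16^16 ≡ 1^2 = 1 (mod 17)
16^25 = 16^16 · 16^8 · 16^1 ≡ 1 · 1 · 16 (mod 17).
Accumulate the product:
1 · 1 = 1
1 · 16 = 16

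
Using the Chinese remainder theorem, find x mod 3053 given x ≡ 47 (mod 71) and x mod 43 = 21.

71⁻¹ mod 43: 71×20 ≡ 1 (mod 43), so 71⁻¹ ≡ 20.
x = 47 + 71×((21 − 47)×20 mod 43) = 47 + 71×39 = 2816.
Check: 2816 mod 71 = 47, 2816 mod 43 = 21. ✓

2816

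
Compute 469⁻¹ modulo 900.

829

Run the extended Euclidean algorithm:
900 = 1×469 + 431
469 = 1×431 + 38
431 = 11×38 + 13
38 = 2×13 + 12
13 = 1×12 + 1
12 = 12×1 + 0
gcd(469, 900) = 1, so the inverse exists.
Bézout: 1 = 37×900 − 71×469.
So 469⁻¹ ≡ −71 ≡ 829 (mod 900).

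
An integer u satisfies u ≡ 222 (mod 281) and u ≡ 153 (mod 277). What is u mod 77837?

14834

281⁻¹ mod 277: 281*208 ≡ 1 (mod 277), so 281⁻¹ ≡ 208.
u = 222 + 281*((153 − 222)*208 mod 277) = 222 + 281*52 = 14834.
Check: 14834 mod 281 = 222, 14834 mod 277 = 153. ✓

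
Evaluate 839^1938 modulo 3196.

1277

Using repeated squaring:
839^1 ≡ 839 (mod 3196)
839^2 ≡ 839^2 = 703921 ≡ 801 (mod 3196)
839^4 ≡ 801^2 = 641601 ≡ 2401 (mod 3196)
839^8 ≡ 2401^2 = 5764801 ≡ 2413 (mod 3196)
839^16 ≡ 2413^2 = 5822569 ≡ 2653 (mod 3196)
839^32 ≡ 2653^2 = 7038409 ≡ 817 (mod 3196)
839^64 ≡ 817^2 = 667489 ≡ 2721 (mod 3196)
839^128 ≡ 2721^2 = 7403841 ≡ 1905 (mod 3196)
839^256 ≡ 1905^2 = 3629025 ≡ 1565 (mod 3196)
839^512 ≡ 1565^2 = 2449225 ≡ 1089 (mod 3196)
839^1024 ≡ 1089^2 = 1185921 ≡ 205 (mod 3196)
839^1938 = 839^1024 × 839^512 × 839^256 × 839^128 × 839^16 × 839^2 ≡ 205 × 1089 × 1565 × 1905 × 2653 × 801 (mod 3196).
Accumulate the product:
205 × 1089 = 223245 ≡ 2721
2721 × 1565 = 4258365 ≡ 1293
1293 × 1905 = 2463165 ≡ 2245
2245 × 2653 = 5955985 ≡ 1837
1837 × 801 = 1471437 ≡ 1277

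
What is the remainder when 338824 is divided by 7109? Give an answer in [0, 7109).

4701

338824 = 47*7109 + 4701, so 338824 ≡ 4701 (mod 7109).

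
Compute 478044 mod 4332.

478044 = 110·4332 + 1524, so 478044 ≡ 1524 (mod 4332).

1524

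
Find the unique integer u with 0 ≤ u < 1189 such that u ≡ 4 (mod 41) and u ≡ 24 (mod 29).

41⁻¹ mod 29: 41×17 ≡ 1 (mod 29), so 41⁻¹ ≡ 17.
u = 4 + 41×((24 − 4)×17 mod 29) = 4 + 41×21 = 865.

865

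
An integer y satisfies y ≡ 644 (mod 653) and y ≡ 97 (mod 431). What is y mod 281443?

248784

653⁻¹ mod 431: 653*398 ≡ 1 (mod 431), so 653⁻¹ ≡ 398.
y = 644 + 653*((97 − 644)*398 mod 431) = 644 + 653*380 = 248784.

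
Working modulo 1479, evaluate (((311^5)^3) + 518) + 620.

(311)^5 ≡ 524 (mod 1479)
(524)^3 ≡ 704 (mod 1479)
704 + 518 = 1222
1222 + 620 = 1842 ≡ 363 (mod 1479)

363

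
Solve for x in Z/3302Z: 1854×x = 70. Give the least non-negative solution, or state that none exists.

gcd(1854, 3302) = 2, and 2 | 70, so solutions exist.
Divide through by 2: 927×x ≡ 35 (mod 1651).
927⁻¹ ≡ 244 (mod 1651).
x ≡ 244×35 ≡ 285 (mod 1651).
The smallest non-negative solution is x = 285.

285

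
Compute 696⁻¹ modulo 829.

642

Run the extended Euclidean algorithm:
829 = 1·696 + 133
696 = 5·133 + 31
133 = 4·31 + 9
31 = 3·9 + 4
9 = 2·4 + 1
4 = 4·1 + 0
gcd(696, 829) = 1, so the inverse exists.
Bézout: 1 = 157·829 − 187·696.
So 696⁻¹ ≡ −187 ≡ 642 (mod 829).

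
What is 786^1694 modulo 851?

599

Using repeated squaring:
786^1 ≡ 786 (mod 851)
786^2 ≡ 786^2 = 617796 ≡ 821 (mod 851)
786^4 ≡ 821^2 = 674041 ≡ 49 (mod 851)
786^8 ≡ 49^2 = 2401 ≡ 699 (mod 851)
786^16 ≡ 699^2 = 488601 ≡ 127 (mod 851)
786^32 ≡ 127^2 = 16129 ≡ 811 (mod 851)
786^64 ≡ 811^2 = 657721 ≡ 749 (mod 851)
786^128 ≡ 749^2 = 561001 ≡ 192 (mod 851)
786^256 ≡ 192^2 = 36864 ≡ 271 (mod 851)
786^512 ≡ 271^2 = 73441 ≡ 255 (mod 851)
786^1024 ≡ 255^2 = 65025 ≡ 349 (mod 851)
786^1694 = 786^1024 * 786^512 * 786^128 * 786^16 * 786^8 * 786^4 * 786^2 ≡ 349 * 255 * 192 * 127 * 699 * 49 * 821 (mod 851).
Accumulate the product:
349 * 255 = 88995 ≡ 491
491 * 192 = 94272 ≡ 662
662 * 127 = 84074 ≡ 676
676 * 699 = 472524 ≡ 219
219 * 49 = 10731 ≡ 519
519 * 821 = 426099 ≡ 599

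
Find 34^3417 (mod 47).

24

Compute successive squares:
34^1 ≡ 34 (mod 47)
34^2 ≡ 34^2 = 1156 ≡ 28 (mod 47)
34^4 ≡ 28^2 = 784 ≡ 32 (mod 47)
34^8 ≡ 32^2 = 1024 ≡ 37 (mod 47)
34^16 ≡ 37^2 = 1369 ≡ 6 (mod 47)
34^32 ≡ 6^2 = 36 (mod 47)
34^64 ≡ 36^2 = 1296 ≡ 27 (mod 47)
34^128 ≡ 27^2 = 729 ≡ 24 (mod 47)
34^256 ≡ 24^2 = 576 ≡ 12 (mod 47)
34^512 ≡ 12^2 = 144 ≡ 3 (mod 47)
34^1024 ≡ 3^2 = 9 (mod 47)
34^2048 ≡ 9^2 = 81 ≡ 34 (mod 47)
34^3417 = 34^2048 * 34^1024 * 34^256 * 34^64 * 34^16 * 34^8 * 34^1 ≡ 34 * 9 * 12 * 27 * 6 * 37 * 34 (mod 47).
Accumulate the product:
34 * 9 = 306 ≡ 24
24 * 12 = 288 ≡ 6
6 * 27 = 162 ≡ 21
21 * 6 = 126 ≡ 32
32 * 37 = 1184 ≡ 9
9 * 34 = 306 ≡ 24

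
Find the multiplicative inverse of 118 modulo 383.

383 = 3·118 + 29
118 = 4·29 + 2
29 = 14·2 + 1
2 = 2·1 + 0
gcd(118, 383) = 1, so the inverse exists.
Bézout: 1 = 57·383 − 185·118.
So 118⁻¹ ≡ −185 ≡ 198 (mod 383).

198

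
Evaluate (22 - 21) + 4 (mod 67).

5

22 - 21 = 1
1 + 4 = 5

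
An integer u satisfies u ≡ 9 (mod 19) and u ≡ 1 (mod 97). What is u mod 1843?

19⁻¹ mod 97: 19*46 ≡ 1 (mod 97), so 19⁻¹ ≡ 46.
u = 9 + 19*((1 − 9)*46 mod 97) = 9 + 19*20 = 389.

389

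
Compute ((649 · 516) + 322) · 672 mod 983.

649 · 516 = 334884 ≡ 664 (mod 983)
664 + 322 = 986 ≡ 3 (mod 983)
3 · 672 = 2016 ≡ 50 (mod 983)

50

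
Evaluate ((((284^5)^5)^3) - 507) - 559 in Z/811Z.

480

(284)^5 ≡ 50 (mod 811)
(50)^5 ≡ 614 (mod 811)
(614)^3 ≡ 735 (mod 811)
735 - 507 = 228
228 - 559 = -331 ≡ 480 (mod 811)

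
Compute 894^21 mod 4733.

1561

Compute successive squares:
894^1 ≡ 894 (mod 4733)
894^2 ≡ 894^2 = 799236 ≡ 4092 (mod 4733)
894^4 ≡ 4092^2 = 16744464 ≡ 3843 (mod 4733)
894^8 ≡ 3843^2 = 14768649 ≡ 1689 (mod 4733)
894^16 ≡ 1689^2 = 2852721 ≡ 3455 (mod 4733)
894^21 = 894^16 × 894^4 × 894^1 ≡ 3455 × 3843 × 894 (mod 4733).
Accumulate the product:
3455 × 3843 = 13277565 ≡ 1500
1500 × 894 = 1341000 ≡ 1561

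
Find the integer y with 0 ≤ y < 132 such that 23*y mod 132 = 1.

132 = 5*23 + 17
23 = 1*17 + 6
17 = 2*6 + 5
6 = 1*5 + 1
5 = 5*1 + 0
gcd(23, 132) = 1, so the inverse exists.
Back-substitute for 1:
1 = 1*6 − 1*5
  = −1*17 + 3*6
  = 3*23 − 4*17
  = −4*132 + 23*23
So 23⁻¹ ≡ 23 (mod 132).

23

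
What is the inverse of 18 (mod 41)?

Run the extended Euclidean algorithm:
41 = 2×18 + 5
18 = 3×5 + 3
5 = 1×3 + 2
3 = 1×2 + 1
2 = 2×1 + 0
gcd(18, 41) = 1, so the inverse exists.
Bézout: 1 = −7×41 + 16×18.
So 18⁻¹ ≡ 16 (mod 41).

16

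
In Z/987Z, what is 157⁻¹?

943

987 = 6×157 + 45
157 = 3×45 + 22
45 = 2×22 + 1
22 = 22×1 + 0
gcd(157, 987) = 1, so the inverse exists.
Back-substitute for 1:
1 = 1×45 − 2×22
  = −2×157 + 7×45
  = 7×987 − 44×157
So 157⁻¹ ≡ −44 ≡ 943 (mod 987).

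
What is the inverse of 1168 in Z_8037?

Apply the Euclidean algorithm and back-substitute:
8037 = 6×1168 + 1029
1168 = 1×1029 + 139
1029 = 7×139 + 56
139 = 2×56 + 27
56 = 2×27 + 2
27 = 13×2 + 1
2 = 2×1 + 0
gcd(1168, 8037) = 1, so the inverse exists.
Back-substitute for 1:
1 = 1×27 − 13×2
  = −13×56 + 27×27
  = 27×139 − 67×56
  = −67×1029 + 496×139
  = 496×1168 − 563×1029
  = −563×8037 + 3874×1168
So 1168⁻¹ ≡ 3874 (mod 8037).

3874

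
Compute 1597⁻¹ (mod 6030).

4093

6030 = 3*1597 + 1239
1597 = 1*1239 + 358
1239 = 3*358 + 165
358 = 2*165 + 28
165 = 5*28 + 25
28 = 1*25 + 3
25 = 8*3 + 1
3 = 3*1 + 0
gcd(1597, 6030) = 1, so the inverse exists.
Bézout: 1 = 513*6030 − 1937*1597.
So 1597⁻¹ ≡ −1937 ≡ 4093 (mod 6030).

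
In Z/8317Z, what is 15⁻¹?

1109

Run the extended Euclidean algorithm:
8317 = 554×15 + 7
15 = 2×7 + 1
7 = 7×1 + 0
gcd(15, 8317) = 1, so the inverse exists.
Back-substitute for 1:
1 = 1×15 − 2×7
  = −2×8317 + 1109×15
So 15⁻¹ ≡ 1109 (mod 8317).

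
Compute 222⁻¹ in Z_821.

625

821 = 3×222 + 155
222 = 1×155 + 67
155 = 2×67 + 21
67 = 3×21 + 4
21 = 5×4 + 1
4 = 4×1 + 0
gcd(222, 821) = 1, so the inverse exists.
Back-substitute for 1:
1 = 1×21 − 5×4
  = −5×67 + 16×21
  = 16×155 − 37×67
  = −37×222 + 53×155
  = 53×821 − 196×222
So 222⁻¹ ≡ −196 ≡ 625 (mod 821).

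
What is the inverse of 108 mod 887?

887 = 8×108 + 23
108 = 4×23 + 16
23 = 1×16 + 7
16 = 2×7 + 2
7 = 3×2 + 1
2 = 2×1 + 0
gcd(108, 887) = 1, so the inverse exists.
Bézout: 1 = 47×887 − 386×108.
So 108⁻¹ ≡ −386 ≡ 501 (mod 887).

501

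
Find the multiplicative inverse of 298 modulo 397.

397 = 1*298 + 99
298 = 3*99 + 1
99 = 99*1 + 0
gcd(298, 397) = 1, so the inverse exists.
Back-substitute for 1:
1 = 1*298 − 3*99
  = −3*397 + 4*298
So 298⁻¹ ≡ 4 (mod 397).

4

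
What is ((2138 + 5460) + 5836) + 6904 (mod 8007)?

4324

2138 + 5460 = 7598
7598 + 5836 = 13434 ≡ 5427 (mod 8007)
5427 + 6904 = 12331 ≡ 4324 (mod 8007)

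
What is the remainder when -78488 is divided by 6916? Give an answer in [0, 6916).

-78488 = -12*6916 + 4504, so -78488 ≡ 4504 (mod 6916).

4504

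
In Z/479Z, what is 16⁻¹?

30

By the extended Euclidean algorithm:
479 = 29×16 + 15
16 = 1×15 + 1
15 = 15×1 + 0
gcd(16, 479) = 1, so the inverse exists.
Bézout: 1 = −1×479 + 30×16.
So 16⁻¹ ≡ 30 (mod 479).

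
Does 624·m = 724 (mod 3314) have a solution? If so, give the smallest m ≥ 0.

118

gcd(624, 3314) = 2, and 2 | 724, so solutions exist.
Divide through by 2: 312·m ≡ 362 mod 1657.
312⁻¹ ≡ 632 (mod 1657).
m ≡ 632·362 ≡ 118 (mod 1657).
The smallest non-negative solution is m = 118.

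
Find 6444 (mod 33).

9

6444 = 195·33 + 9, so 6444 ≡ 9 (mod 33).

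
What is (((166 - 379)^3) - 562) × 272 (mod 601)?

148

166 - 379 = -213 ≡ 388 (mod 601)
(388)^3 ≡ 483 (mod 601)
483 - 562 = -79 ≡ 522 (mod 601)
522 × 272 = 141984 ≡ 148 (mod 601)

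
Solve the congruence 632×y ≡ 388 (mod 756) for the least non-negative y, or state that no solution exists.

gcd(632, 756) = 4, and 4 | 388, so solutions exist.
Divide through by 4: 158×y mod 189 = 97.
158⁻¹ ≡ 128 (mod 189).
y ≡ 128×97 ≡ 131 (mod 189).
The smallest non-negative solution is y = 131.

131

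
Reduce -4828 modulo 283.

-4828 = -18*283 + 266, so -4828 ≡ 266 (mod 283).

266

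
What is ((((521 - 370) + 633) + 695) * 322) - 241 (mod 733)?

521 - 370 = 151
151 + 633 = 784 ≡ 51 (mod 733)
51 + 695 = 746 ≡ 13 (mod 733)
13 * 322 = 4186 ≡ 521 (mod 733)
521 - 241 = 280

280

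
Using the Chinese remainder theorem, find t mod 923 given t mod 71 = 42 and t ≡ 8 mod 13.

255

71⁻¹ mod 13: 71×11 ≡ 1 (mod 13), so 71⁻¹ ≡ 11.
t = 42 + 71×((8 − 42)×11 mod 13) = 42 + 71×3 = 255.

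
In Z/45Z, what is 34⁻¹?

4

Apply the Euclidean algorithm and back-substitute:
45 = 1*34 + 11
34 = 3*11 + 1
11 = 11*1 + 0
gcd(34, 45) = 1, so the inverse exists.
Bézout: 1 = −3*45 + 4*34.
So 34⁻¹ ≡ 4 (mod 45).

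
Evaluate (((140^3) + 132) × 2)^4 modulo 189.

163

(140)^3 ≡ 98 (mod 189)
98 + 132 = 230 ≡ 41 (mod 189)
41 × 2 = 82
(82)^4 ≡ 163 (mod 189)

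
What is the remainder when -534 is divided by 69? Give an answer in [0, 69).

18

-534 = -8·69 + 18, so -534 ≡ 18 (mod 69).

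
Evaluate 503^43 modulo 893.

43 in binary is 101011, i.e. 43 = 32 + 8 + 2 + 1.
503^1 ≡ 503 (mod 893)
503^2 ≡ 503^2 = 253009 ≡ 290 (mod 893)
503^4 ≡ 290^2 = 84100 ≡ 158 (mod 893)
503^8 ≡ 158^2 = 24964 ≡ 853 (mod 893)
503^16 ≡ 853^2 = 727609 ≡ 707 (mod 893)
503^32 ≡ 707^2 = 499849 ≡ 662 (mod 893)
503^43 = 503^32 × 503^8 × 503^2 × 503^1 ≡ 662 × 853 × 290 × 503 (mod 893).
Accumulate the product:
662 × 853 = 564686 ≡ 310
310 × 290 = 89900 ≡ 600
600 × 503 = 301800 ≡ 859

859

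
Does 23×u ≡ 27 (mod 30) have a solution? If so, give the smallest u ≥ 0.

9

gcd(23, 30) = 1, so a unique solution mod 30 exists.
23⁻¹ ≡ 17 (mod 30).
u ≡ 17×27 ≡ 9 (mod 30).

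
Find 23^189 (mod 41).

25

189 in binary is 10111101, i.e. 189 = 128 + 32 + 16 + 8 + 4 + 1.
23^1 ≡ 23 (mod 41)
23^2 ≡ 23^2 = 529 ≡ 37 (mod 41)
23^4 ≡ 37^2 = 1369 ≡ 16 (mod 41)
23^8 ≡ 16^2 = 256 ≡ 10 (mod 41)
23^16 ≡ 10^2 = 100 ≡ 18 (mod 41)
23^32 ≡ 18^2 = 324 ≡ 37 (mod 41)
23^64 ≡ 37^2 = 1369 ≡ 16 (mod 41)
23^128 ≡ 16^2 = 256 ≡ 10 (mod 41)
23^189 = 23^128 × 23^32 × 23^16 × 23^8 × 23^4 × 23^1 ≡ 10 × 37 × 18 × 10 × 16 × 23 (mod 41).
Accumulate the product:
10 × 37 = 370 ≡ 1
1 × 18 = 18
18 × 10 = 180 ≡ 16
16 × 16 = 256 ≡ 10
10 × 23 = 230 ≡ 25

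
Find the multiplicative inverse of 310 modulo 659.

659 = 2·310 + 39
310 = 7·39 + 37
39 = 1·37 + 2
37 = 18·2 + 1
2 = 2·1 + 0
gcd(310, 659) = 1, so the inverse exists.
Bézout: 1 = −151·659 + 321·310.
So 310⁻¹ ≡ 321 (mod 659).

321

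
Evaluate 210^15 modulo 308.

56

Using repeated squaring:
15 in binary is 1111, i.e. 15 = 8 + 4 + 2 + 1.
210^1 ≡ 210 (mod 308)
210^2 ≡ 210^2 = 44100 ≡ 56 (mod 308)
210^4 ≡ 56^2 = 3136 ≡ 56 (mod 308)
210^8 ≡ 56^2 = 3136 ≡ 56 (mod 308)
210^15 = 210^8 * 210^4 * 210^2 * 210^1 ≡ 56 * 56 * 56 * 210 (mod 308).
Accumulate the product:
56 * 56 = 3136 ≡ 56
56 * 56 = 3136 ≡ 56
56 * 210 = 11760 ≡ 56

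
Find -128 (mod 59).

49

-128 = -3×59 + 49, so -128 ≡ 49 (mod 59).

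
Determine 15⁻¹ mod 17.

8

Apply the Euclidean algorithm and back-substitute:
17 = 1*15 + 2
15 = 7*2 + 1
2 = 2*1 + 0
gcd(15, 17) = 1, so the inverse exists.
Bézout: 1 = −7*17 + 8*15.
So 15⁻¹ ≡ 8 (mod 17).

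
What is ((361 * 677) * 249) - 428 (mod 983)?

827

361 * 677 = 244397 ≡ 613 (mod 983)
613 * 249 = 152637 ≡ 272 (mod 983)
272 - 428 = -156 ≡ 827 (mod 983)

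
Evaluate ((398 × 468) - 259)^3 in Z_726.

398 × 468 = 186264 ≡ 408 (mod 726)
408 - 259 = 149
(149)^3 ≡ 293 (mod 726)

293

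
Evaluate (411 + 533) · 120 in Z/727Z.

595

411 + 533 = 944 ≡ 217 (mod 727)
217 · 120 = 26040 ≡ 595 (mod 727)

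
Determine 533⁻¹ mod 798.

533

Apply the Euclidean algorithm and back-substitute:
798 = 1×533 + 265
533 = 2×265 + 3
265 = 88×3 + 1
3 = 3×1 + 0
gcd(533, 798) = 1, so the inverse exists.
Bézout: 1 = 177×798 − 265×533.
So 533⁻¹ ≡ −265 ≡ 533 (mod 798).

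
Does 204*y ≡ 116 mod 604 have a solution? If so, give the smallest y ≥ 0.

119

gcd(204, 604) = 4, and 4 | 116, so solutions exist.
Divide through by 4: 51*y = 29 (mod 151).
51⁻¹ ≡ 77 (mod 151).
y ≡ 77*29 ≡ 119 (mod 151).
The smallest non-negative solution is y = 119.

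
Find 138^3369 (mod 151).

98

138^1 ≡ 138 (mod 151)
138^2 ≡ 138^2 = 19044 ≡ 18 (mod 151)
138^4 ≡ 18^2 = 324 ≡ 22 (mod 151)
138^8 ≡ 22^2 = 484 ≡ 31 (mod 151)
138^16 ≡ 31^2 = 961 ≡ 55 (mod 151)
138^32 ≡ 55^2 = 3025 ≡ 5 (mod 151)
138^64 ≡ 5^2 = 25 (mod 151)
138^128 ≡ 25^2 = 625 ≡ 21 (mod 151)
138^256 ≡ 21^2 = 441 ≡ 139 (mod 151)
138^512 ≡ 139^2 = 19321 ≡ 144 (mod 151)
138^1024 ≡ 144^2 = 20736 ≡ 49 (mod 151)
138^2048 ≡ 49^2 = 2401 ≡ 136 (mod 151)
138^3369 = 138^2048 × 138^1024 × 138^256 × 138^32 × 138^8 × 138^1 ≡ 136 × 49 × 139 × 5 × 31 × 138 (mod 151).
Accumulate the product:
136 × 49 = 6664 ≡ 20
20 × 139 = 2780 ≡ 62
62 × 5 = 310 ≡ 8
8 × 31 = 248 ≡ 97
97 × 138 = 13386 ≡ 98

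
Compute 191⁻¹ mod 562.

562 = 2·191 + 180
191 = 1·180 + 11
180 = 16·11 + 4
11 = 2·4 + 3
4 = 1·3 + 1
3 = 3·1 + 0
gcd(191, 562) = 1, so the inverse exists.
Bézout: 1 = 52·562 − 153·191.
So 191⁻¹ ≡ −153 ≡ 409 (mod 562).

409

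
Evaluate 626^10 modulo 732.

196

10 in binary is 1010, i.e. 10 = 8 + 2.
626^1 ≡ 626 (mod 732)
626^2 ≡ 626^2 = 391876 ≡ 256 (mod 732)
626^4 ≡ 256^2 = 65536 ≡ 388 (mod 732)
626^8 ≡ 388^2 = 150544 ≡ 484 (mod 732)
626^10 = 626^8 × 626^2 ≡ 484 × 256 (mod 732).
484 × 256 = 123904 ≡ 196 (mod 732).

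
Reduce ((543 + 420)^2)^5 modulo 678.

411

543 + 420 = 963 ≡ 285 (mod 678)
(285)^2 ≡ 543 (mod 678)
(543)^5 ≡ 411 (mod 678)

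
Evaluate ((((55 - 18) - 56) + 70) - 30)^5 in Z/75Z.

55 - 18 = 37
37 - 56 = -19 ≡ 56 (mod 75)
56 + 70 = 126 ≡ 51 (mod 75)
51 - 30 = 21
(21)^5 ≡ 51 (mod 75)

51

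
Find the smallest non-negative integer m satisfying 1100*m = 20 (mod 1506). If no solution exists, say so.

178

gcd(1100, 1506) = 2, and 2 | 20, so solutions exist.
Divide through by 2: 550*m mod 753 = 10.
550⁻¹ ≡ 319 (mod 753).
m ≡ 319*10 ≡ 178 (mod 753).
The smallest non-negative solution is m = 178.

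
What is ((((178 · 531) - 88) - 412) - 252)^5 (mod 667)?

178 · 531 = 94518 ≡ 471 (mod 667)
471 - 88 = 383
383 - 412 = -29 ≡ 638 (mod 667)
638 - 252 = 386
(386)^5 ≡ 440 (mod 667)

440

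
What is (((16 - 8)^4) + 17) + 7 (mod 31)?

28

16 - 8 = 8
(8)^4 ≡ 4 (mod 31)
4 + 17 = 21
21 + 7 = 28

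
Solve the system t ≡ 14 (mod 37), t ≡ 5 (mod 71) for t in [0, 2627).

37⁻¹ mod 71: 37×48 ≡ 1 (mod 71), so 37⁻¹ ≡ 48.
t = 14 + 37×((5 − 14)×48 mod 71) = 14 + 37×65 = 2419.

2419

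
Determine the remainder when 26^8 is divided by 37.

By square-and-multiply:
26^1 ≡ 26 (mod 37)
26^2 ≡ 26^2 = 676 ≡ 10 (mod 37)
26^4 ≡ 10^2 = 100 ≡ 26 (mod 37)
26^8 ≡ 26^2 = 676 ≡ 10 (mod 37)
So 26^8 ≡ 10 (mod 37).

10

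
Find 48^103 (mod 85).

103 in binary is 1100111, i.e. 103 = 64 + 32 + 4 + 2 + 1.
48^1 ≡ 48 (mod 85)
48^2 ≡ 48^2 = 2304 ≡ 9 (mod 85)
48^4 ≡ 9^2 = 81 (mod 85)
48^8 ≡ 81^2 = 6561 ≡ 16 (mod 85)
48^16 ≡ 16^2 = 256 ≡ 1 (mod 85)
48^32 ≡ 1^2 = 1 (mod 85)
48^64 ≡ 1^2 = 1 (mod 85)
48^103 = 48^64 * 48^32 * 48^4 * 48^2 * 48^1 ≡ 1 * 1 * 81 * 9 * 48 (mod 85).
Accumulate the product:
1 * 1 = 1
1 * 81 = 81
81 * 9 = 729 ≡ 49
49 * 48 = 2352 ≡ 57

57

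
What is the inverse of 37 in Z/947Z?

Apply the Euclidean algorithm and back-substitute:
947 = 25*37 + 22
37 = 1*22 + 15
22 = 1*15 + 7
15 = 2*7 + 1
7 = 7*1 + 0
gcd(37, 947) = 1, so the inverse exists.
Back-substitute for 1:
1 = 1*15 − 2*7
  = −2*22 + 3*15
  = 3*37 − 5*22
  = −5*947 + 128*37
So 37⁻¹ ≡ 128 (mod 947).

128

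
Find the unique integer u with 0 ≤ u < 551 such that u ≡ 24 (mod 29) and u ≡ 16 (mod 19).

29⁻¹ mod 19: 29×2 ≡ 1 (mod 19), so 29⁻¹ ≡ 2.
u = 24 + 29×((16 − 24)×2 mod 19) = 24 + 29×3 = 111.
Check: 111 mod 29 = 24, 111 mod 19 = 16. ✓

111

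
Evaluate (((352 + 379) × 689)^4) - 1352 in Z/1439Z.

352 + 379 = 731
731 × 689 = 503659 ≡ 9 (mod 1439)
(9)^4 ≡ 805 (mod 1439)
805 - 1352 = -547 ≡ 892 (mod 1439)

892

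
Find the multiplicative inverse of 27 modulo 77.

20

77 = 2·27 + 23
27 = 1·23 + 4
23 = 5·4 + 3
4 = 1·3 + 1
3 = 3·1 + 0
gcd(27, 77) = 1, so the inverse exists.
Back-substitute for 1:
1 = 1·4 − 1·3
  = −1·23 + 6·4
  = 6·27 − 7·23
  = −7·77 + 20·27
So 27⁻¹ ≡ 20 (mod 77).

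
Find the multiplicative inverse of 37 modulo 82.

51

By the extended Euclidean algorithm:
82 = 2×37 + 8
37 = 4×8 + 5
8 = 1×5 + 3
5 = 1×3 + 2
3 = 1×2 + 1
2 = 2×1 + 0
gcd(37, 82) = 1, so the inverse exists.
Bézout: 1 = 14×82 − 31×37.
So 37⁻¹ ≡ −31 ≡ 51 (mod 82).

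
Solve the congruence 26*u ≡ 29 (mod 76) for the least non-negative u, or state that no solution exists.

gcd(26, 76) = 2, and 2 does not divide 29.
So the congruence has no solution.

no solution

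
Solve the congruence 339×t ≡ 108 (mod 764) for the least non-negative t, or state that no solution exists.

gcd(339, 764) = 1, so a unique solution mod 764 exists.
339⁻¹ ≡ 151 (mod 764).
t ≡ 151×108 ≡ 264 (mod 764).

264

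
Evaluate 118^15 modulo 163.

158

15 in binary is 1111, i.e. 15 = 8 + 4 + 2 + 1.
118^1 ≡ 118 (mod 163)
118^2 ≡ 118^2 = 13924 ≡ 69 (mod 163)
118^4 ≡ 69^2 = 4761 ≡ 34 (mod 163)
118^8 ≡ 34^2 = 1156 ≡ 15 (mod 163)
118^15 = 118^8 · 118^4 · 118^2 · 118^1 ≡ 15 · 34 · 69 · 118 (mod 163).
Accumulate the product:
15 · 34 = 510 ≡ 21
21 · 69 = 1449 ≡ 145
145 · 118 = 17110 ≡ 158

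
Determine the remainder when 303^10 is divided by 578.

25

By square-and-multiply:
10 in binary is 1010, i.e. 10 = 8 + 2.
303^1 ≡ 303 (mod 578)
303^2 ≡ 303^2 = 91809 ≡ 485 (mod 578)
303^4 ≡ 485^2 = 235225 ≡ 557 (mod 578)
303^8 ≡ 557^2 = 310249 ≡ 441 (mod 578)
303^10 = 303^8 × 303^2 ≡ 441 × 485 (mod 578).
441 × 485 = 213885 ≡ 25 (mod 578).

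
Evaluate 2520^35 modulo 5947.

By square-and-multiply:
35 in binary is 100011, i.e. 35 = 32 + 2 + 1.
2520^1 ≡ 2520 (mod 5947)
2520^2 ≡ 2520^2 = 6350400 ≡ 4951 (mod 5947)
2520^4 ≡ 4951^2 = 24512401 ≡ 4814 (mod 5947)
2520^8 ≡ 4814^2 = 23174596 ≡ 5084 (mod 5947)
2520^16 ≡ 5084^2 = 25847056 ≡ 1394 (mod 5947)
2520^32 ≡ 1394^2 = 1943236 ≡ 4514 (mod 5947)
2520^35 = 2520^32 · 2520^2 · 2520^1 ≡ 4514 · 4951 · 2520 (mod 5947).
Accumulate the product:
4514 · 4951 = 22348814 ≡ 5935
5935 · 2520 = 14956200 ≡ 5442

5442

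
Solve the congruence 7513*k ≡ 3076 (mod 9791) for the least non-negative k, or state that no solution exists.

7675

gcd(7513, 9791) = 1, so a unique solution mod 9791 exists.
7513⁻¹ ≡ 4672 (mod 9791).
k ≡ 4672*3076 ≡ 7675 (mod 9791).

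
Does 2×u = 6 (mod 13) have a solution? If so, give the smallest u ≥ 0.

3

gcd(2, 13) = 1, so a unique solution mod 13 exists.
2⁻¹ ≡ 7 (mod 13).
u ≡ 7×6 ≡ 3 (mod 13).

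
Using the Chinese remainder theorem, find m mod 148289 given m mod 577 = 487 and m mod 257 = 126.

107809

577⁻¹ mod 257: 577×102 ≡ 1 (mod 257), so 577⁻¹ ≡ 102.
m = 487 + 577×((126 − 487)×102 mod 257) = 487 + 577×186 = 107809.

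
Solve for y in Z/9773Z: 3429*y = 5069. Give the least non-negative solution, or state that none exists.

gcd(3429, 9773) = 1, so a unique solution mod 9773 exists.
3429⁻¹ ≡ 1388 (mod 9773).
y ≡ 1388*5069 ≡ 8985 (mod 9773).

8985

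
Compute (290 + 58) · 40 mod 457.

210

290 + 58 = 348
348 · 40 = 13920 ≡ 210 (mod 457)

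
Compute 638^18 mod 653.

640

Using repeated squaring:
18 in binary is 10010, i.e. 18 = 16 + 2.
638^1 ≡ 638 (mod 653)
638^2 ≡ 638^2 = 407044 ≡ 225 (mod 653)
638^4 ≡ 225^2 = 50625 ≡ 344 (mod 653)
638^8 ≡ 344^2 = 118336 ≡ 143 (mod 653)
638^16 ≡ 143^2 = 20449 ≡ 206 (mod 653)
638^18 = 638^16 × 638^2 ≡ 206 × 225 (mod 653).
206 × 225 = 46350 ≡ 640 (mod 653).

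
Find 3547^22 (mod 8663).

3547^1 ≡ 3547 (mod 8663)
3547^2 ≡ 3547^2 = 12581209 ≡ 2533 (mod 8663)
3547^4 ≡ 2533^2 = 6416089 ≡ 5469 (mod 8663)
3547^8 ≡ 5469^2 = 29909961 ≡ 5285 (mod 8663)
3547^16 ≡ 5285^2 = 27931225 ≡ 1713 (mod 8663)
3547^22 = 3547^16 * 3547^4 * 3547^2 ≡ 1713 * 5469 * 2533 (mod 8663).
Accumulate the product:
1713 * 5469 = 9368397 ≡ 3694
3694 * 2533 = 9356902 ≡ 862

862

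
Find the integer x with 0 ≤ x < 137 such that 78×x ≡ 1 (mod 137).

Apply the Euclidean algorithm and back-substitute:
137 = 1×78 + 59
78 = 1×59 + 19
59 = 3×19 + 2
19 = 9×2 + 1
2 = 2×1 + 0
gcd(78, 137) = 1, so the inverse exists.
Bézout: 1 = −37×137 + 65×78.
So 78⁻¹ ≡ 65 (mod 137).

65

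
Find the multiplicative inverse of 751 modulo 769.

299

Run the extended Euclidean algorithm:
769 = 1·751 + 18
751 = 41·18 + 13
18 = 1·13 + 5
13 = 2·5 + 3
5 = 1·3 + 2
3 = 1·2 + 1
2 = 2·1 + 0
gcd(751, 769) = 1, so the inverse exists.
Bézout: 1 = −292·769 + 299·751.
So 751⁻¹ ≡ 299 (mod 769).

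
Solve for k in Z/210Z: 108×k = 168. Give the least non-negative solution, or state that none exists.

21

gcd(108, 210) = 6, and 6 | 168, so solutions exist.
Divide through by 6: 18×k ≡ 28 (mod 35).
18⁻¹ ≡ 2 (mod 35).
k ≡ 2×28 ≡ 21 (mod 35).
The smallest non-negative solution is k = 21.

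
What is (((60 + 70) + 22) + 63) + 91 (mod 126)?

60 + 70 = 130 ≡ 4 (mod 126)
4 + 22 = 26
26 + 63 = 89
89 + 91 = 180 ≡ 54 (mod 126)

54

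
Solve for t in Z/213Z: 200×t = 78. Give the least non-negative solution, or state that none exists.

gcd(200, 213) = 1, so a unique solution mod 213 exists.
200⁻¹ ≡ 131 (mod 213).
t ≡ 131×78 ≡ 207 (mod 213).

207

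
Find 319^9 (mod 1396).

247

9 in binary is 1001, i.e. 9 = 8 + 1.
319^1 ≡ 319 (mod 1396)
319^2 ≡ 319^2 = 101761 ≡ 1249 (mod 1396)
319^4 ≡ 1249^2 = 1560001 ≡ 669 (mod 1396)
319^8 ≡ 669^2 = 447561 ≡ 841 (mod 1396)
319^9 = 319^8 × 319^1 ≡ 841 × 319 (mod 1396).
841 × 319 = 268279 ≡ 247 (mod 1396).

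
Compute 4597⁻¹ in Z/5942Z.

Run the extended Euclidean algorithm:
5942 = 1×4597 + 1345
4597 = 3×1345 + 562
1345 = 2×562 + 221
562 = 2×221 + 120
221 = 1×120 + 101
120 = 1×101 + 19
101 = 5×19 + 6
19 = 3×6 + 1
6 = 6×1 + 0
gcd(4597, 5942) = 1, so the inverse exists.
Bézout: 1 = −728×5942 + 941×4597.
So 4597⁻¹ ≡ 941 (mod 5942).

941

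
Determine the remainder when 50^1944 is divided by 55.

Compute successive squares:
1944 in binary is 11110011000, i.e. 1944 = 1024 + 512 + 256 + 128 + 16 + 8.
50^1 ≡ 50 (mod 55)
50^2 ≡ 50^2 = 2500 ≡ 25 (mod 55)
50^4 ≡ 25^2 = 625 ≡ 20 (mod 55)
50^8 ≡ 20^2 = 400 ≡ 15 (mod 55)
50^16 ≡ 15^2 = 225 ≡ 5 (mod 55)
50^32 ≡ 5^2 = 25 (mod 55)
50^64 ≡ 25^2 = 625 ≡ 20 (mod 55)
50^128 ≡ 20^2 = 400 ≡ 15 (mod 55)
50^256 ≡ 15^2 = 225 ≡ 5 (mod 55)
50^512 ≡ 5^2 = 25 (mod 55)
50^1024 ≡ 25^2 = 625 ≡ 20 (mod 55)
50^1944 = 50^1024 × 50^512 × 50^256 × 50^128 × 50^16 × 50^8 ≡ 20 × 25 × 5 × 15 × 5 × 15 (mod 55).
Accumulate the product:
20 × 25 = 500 ≡ 5
5 × 5 = 25
25 × 15 = 375 ≡ 45
45 × 5 = 225 ≡ 5
5 × 15 = 75 ≡ 20

20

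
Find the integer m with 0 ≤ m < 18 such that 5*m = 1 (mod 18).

18 = 3*5 + 3
5 = 1*3 + 2
3 = 1*2 + 1
2 = 2*1 + 0
gcd(5, 18) = 1, so the inverse exists.
Back-substitute for 1:
1 = 1*3 − 1*2
  = −1*5 + 2*3
  = 2*18 − 7*5
So 5⁻¹ ≡ −7 ≡ 11 (mod 18).

11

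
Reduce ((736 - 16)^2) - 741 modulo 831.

777

736 - 16 = 720
(720)^2 ≡ 687 (mod 831)
687 - 741 = -54 ≡ 777 (mod 831)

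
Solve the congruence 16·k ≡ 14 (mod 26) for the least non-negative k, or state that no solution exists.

9

gcd(16, 26) = 2, and 2 | 14, so solutions exist.
Divide through by 2: 8·k = 7 (mod 13).
8⁻¹ ≡ 5 (mod 13).
k ≡ 5·7 ≡ 9 (mod 13).
The smallest non-negative solution is k = 9.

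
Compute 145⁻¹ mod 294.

By the extended Euclidean algorithm:
294 = 2·145 + 4
145 = 36·4 + 1
4 = 4·1 + 0
gcd(145, 294) = 1, so the inverse exists.
Bézout: 1 = −36·294 + 73·145.
So 145⁻¹ ≡ 73 (mod 294).

73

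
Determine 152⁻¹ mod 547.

18

547 = 3·152 + 91
152 = 1·91 + 61
91 = 1·61 + 30
61 = 2·30 + 1
30 = 30·1 + 0
gcd(152, 547) = 1, so the inverse exists.
Back-substitute for 1:
1 = 1·61 − 2·30
  = −2·91 + 3·61
  = 3·152 − 5·91
  = −5·547 + 18·152
So 152⁻¹ ≡ 18 (mod 547).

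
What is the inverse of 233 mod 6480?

Run the extended Euclidean algorithm:
6480 = 27·233 + 189
233 = 1·189 + 44
189 = 4·44 + 13
44 = 3·13 + 5
13 = 2·5 + 3
5 = 1·3 + 2
3 = 1·2 + 1
2 = 2·1 + 0
gcd(233, 6480) = 1, so the inverse exists.
Bézout: 1 = 90·6480 − 2503·233.
So 233⁻¹ ≡ −2503 ≡ 3977 (mod 6480).

3977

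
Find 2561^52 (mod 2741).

457

52 in binary is 110100, i.e. 52 = 32 + 16 + 4.
2561^1 ≡ 2561 (mod 2741)
2561^2 ≡ 2561^2 = 6558721 ≡ 2249 (mod 2741)
2561^4 ≡ 2249^2 = 5058001 ≡ 856 (mod 2741)
2561^8 ≡ 856^2 = 732736 ≡ 889 (mod 2741)
2561^16 ≡ 889^2 = 790321 ≡ 913 (mod 2741)
2561^32 ≡ 913^2 = 833569 ≡ 305 (mod 2741)
2561^52 = 2561^32 × 2561^16 × 2561^4 ≡ 305 × 913 × 856 (mod 2741).
Accumulate the product:
305 × 913 = 278465 ≡ 1624
1624 × 856 = 1390144 ≡ 457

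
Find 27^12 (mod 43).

Using repeated squaring:
12 in binary is 1100, i.e. 12 = 8 + 4.
27^1 ≡ 27 (mod 43)
27^2 ≡ 27^2 = 729 ≡ 41 (mod 43)
27^4 ≡ 41^2 = 1681 ≡ 4 (mod 43)
27^8 ≡ 4^2 = 16 (mod 43)
27^12 = 27^8 · 27^4 ≡ 16 · 4 (mod 43).
16 · 4 = 64 ≡ 21 (mod 43).

21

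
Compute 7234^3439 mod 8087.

1667

Using repeated squaring:
3439 in binary is 110101101111, i.e. 3439 = 2048 + 1024 + 256 + 64 + 32 + 8 + 4 + 2 + 1.
7234^1 ≡ 7234 (mod 8087)
7234^2 ≡ 7234^2 = 52330756 ≡ 7866 (mod 8087)
7234^4 ≡ 7866^2 = 61873956 ≡ 319 (mod 8087)
7234^8 ≡ 319^2 = 101761 ≡ 4717 (mod 8087)
7234^16 ≡ 4717^2 = 22250089 ≡ 2752 (mod 8087)
7234^32 ≡ 2752^2 = 7573504 ≡ 4072 (mod 8087)
7234^64 ≡ 4072^2 = 16581184 ≡ 2834 (mod 8087)
7234^128 ≡ 2834^2 = 8031556 ≡ 1165 (mod 8087)
7234^256 ≡ 1165^2 = 1357225 ≡ 6696 (mod 8087)
7234^512 ≡ 6696^2 = 44836416 ≡ 2088 (mod 8087)
7234^1024 ≡ 2088^2 = 4359744 ≡ 851 (mod 8087)
7234^2048 ≡ 851^2 = 724201 ≡ 4458 (mod 8087)
7234^3439 = 7234^2048 * 7234^1024 * 7234^256 * 7234^64 * 7234^32 * 7234^8 * 7234^4 * 7234^2 * 7234^1 ≡ 4458 * 851 * 6696 * 2834 * 4072 * 4717 * 319 * 7866 * 7234 (mod 8087).
Accumulate the product:
4458 * 851 = 3793758 ≡ 955
955 * 6696 = 6394680 ≡ 5950
5950 * 2834 = 16862300 ≡ 905
905 * 4072 = 3685160 ≡ 5575
5575 * 4717 = 26297275 ≡ 6438
6438 * 319 = 2053722 ≡ 7711
7711 * 7866 = 60654726 ≡ 2226
2226 * 7234 = 16102884 ≡ 1667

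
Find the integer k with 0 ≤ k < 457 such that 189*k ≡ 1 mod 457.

295

457 = 2*189 + 79
189 = 2*79 + 31
79 = 2*31 + 17
31 = 1*17 + 14
17 = 1*14 + 3
14 = 4*3 + 2
3 = 1*2 + 1
2 = 2*1 + 0
gcd(189, 457) = 1, so the inverse exists.
Back-substitute for 1:
1 = 1*3 − 1*2
  = −1*14 + 5*3
  = 5*17 − 6*14
  = −6*31 + 11*17
  = 11*79 − 28*31
  = −28*189 + 67*79
  = 67*457 − 162*189
So 189⁻¹ ≡ −162 ≡ 295 (mod 457).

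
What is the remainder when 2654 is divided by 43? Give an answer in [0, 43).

31

2654 = 61*43 + 31, so 2654 ≡ 31 (mod 43).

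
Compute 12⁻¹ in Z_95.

8

95 = 7·12 + 11
12 = 1·11 + 1
11 = 11·1 + 0
gcd(12, 95) = 1, so the inverse exists.
Bézout: 1 = −1·95 + 8·12.
So 12⁻¹ ≡ 8 (mod 95).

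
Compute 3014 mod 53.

46

3014 = 56*53 + 46, so 3014 ≡ 46 (mod 53).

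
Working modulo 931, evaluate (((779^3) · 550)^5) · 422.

(779)^3 ≡ 855 (mod 931)
855 · 550 = 470250 ≡ 95 (mod 931)
(95)^5 ≡ 247 (mod 931)
247 · 422 = 104234 ≡ 893 (mod 931)

893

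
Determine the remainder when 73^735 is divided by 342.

Compute successive squares:
735 in binary is 1011011111, i.e. 735 = 512 + 128 + 64 + 16 + 8 + 4 + 2 + 1.
73^1 ≡ 73 (mod 342)
73^2 ≡ 73^2 = 5329 ≡ 199 (mod 342)
73^4 ≡ 199^2 = 39601 ≡ 271 (mod 342)
73^8 ≡ 271^2 = 73441 ≡ 253 (mod 342)
73^16 ≡ 253^2 = 64009 ≡ 55 (mod 342)
73^32 ≡ 55^2 = 3025 ≡ 289 (mod 342)
73^64 ≡ 289^2 = 83521 ≡ 73 (mod 342)
73^128 ≡ 73^2 = 5329 ≡ 199 (mod 342)
73^256 ≡ 199^2 = 39601 ≡ 271 (mod 342)
73^512 ≡ 271^2 = 73441 ≡ 253 (mod 342)
73^735 = 73^512 * 73^128 * 73^64 * 73^16 * 73^8 * 73^4 * 73^2 * 73^1 ≡ 253 * 199 * 73 * 55 * 253 * 271 * 199 * 73 (mod 342).
Accumulate the product:
253 * 199 = 50347 ≡ 73
73 * 73 = 5329 ≡ 199
199 * 55 = 10945 ≡ 1
1 * 253 = 253
253 * 271 = 68563 ≡ 163
163 * 199 = 32437 ≡ 289
289 * 73 = 21097 ≡ 235

235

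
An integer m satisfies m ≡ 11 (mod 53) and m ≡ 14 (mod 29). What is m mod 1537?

594

53⁻¹ mod 29: 53·23 ≡ 1 (mod 29), so 53⁻¹ ≡ 23.
m = 11 + 53·((14 − 11)·23 mod 29) = 11 + 53·11 = 594.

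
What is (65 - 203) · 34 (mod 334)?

65 - 203 = -138 ≡ 196 (mod 334)
196 · 34 = 6664 ≡ 318 (mod 334)

318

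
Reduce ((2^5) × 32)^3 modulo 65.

(2)^5 ≡ 32 (mod 65)
32 × 32 = 1024 ≡ 49 (mod 65)
(49)^3 ≡ 64 (mod 65)

64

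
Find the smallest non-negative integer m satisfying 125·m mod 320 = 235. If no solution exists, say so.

gcd(125, 320) = 5, and 5 | 235, so solutions exist.
Divide through by 5: 25·m ≡ 47 mod 64.
25⁻¹ ≡ 41 (mod 64).
m ≡ 41·47 ≡ 7 (mod 64).
The smallest non-negative solution is m = 7.

7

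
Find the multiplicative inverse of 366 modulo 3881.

By the extended Euclidean algorithm:
3881 = 10·366 + 221
366 = 1·221 + 145
221 = 1·145 + 76
145 = 1·76 + 69
76 = 1·69 + 7
69 = 9·7 + 6
7 = 1·6 + 1
6 = 6·1 + 0
gcd(366, 3881) = 1, so the inverse exists.
Back-substitute for 1:
1 = 1·7 − 1·6
  = −1·69 + 10·7
  = 10·76 − 11·69
  = −11·145 + 21·76
  = 21·221 − 32·145
  = −32·366 + 53·221
  = 53·3881 − 562·366
So 366⁻¹ ≡ −562 ≡ 3319 (mod 3881).

3319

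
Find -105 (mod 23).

-105 = -5*23 + 10, so -105 ≡ 10 (mod 23).

10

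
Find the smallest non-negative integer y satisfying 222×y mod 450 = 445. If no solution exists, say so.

gcd(222, 450) = 6, and 6 does not divide 445.
So the congruence has no solution.

no solution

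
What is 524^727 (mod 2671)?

1595

Using repeated squaring:
727 in binary is 1011010111, i.e. 727 = 512 + 128 + 64 + 16 + 4 + 2 + 1.
524^1 ≡ 524 (mod 2671)
524^2 ≡ 524^2 = 274576 ≡ 2134 (mod 2671)
524^4 ≡ 2134^2 = 4553956 ≡ 2572 (mod 2671)
524^8 ≡ 2572^2 = 6615184 ≡ 1788 (mod 2671)
524^16 ≡ 1788^2 = 3196944 ≡ 2428 (mod 2671)
524^32 ≡ 2428^2 = 5895184 ≡ 287 (mod 2671)
524^64 ≡ 287^2 = 82369 ≡ 2239 (mod 2671)
524^128 ≡ 2239^2 = 5013121 ≡ 2325 (mod 2671)
524^256 ≡ 2325^2 = 5405625 ≡ 2192 (mod 2671)
524^512 ≡ 2192^2 = 4804864 ≡ 2406 (mod 2671)
524^727 = 524^512 · 524^128 · 524^64 · 524^16 · 524^4 · 524^2 · 524^1 ≡ 2406 · 2325 · 2239 · 2428 · 2572 · 2134 · 524 (mod 2671).
Accumulate the product:
2406 · 2325 = 5593950 ≡ 876
876 · 2239 = 1961364 ≡ 850
850 · 2428 = 2063800 ≡ 1788
1788 · 2572 = 4598736 ≡ 1945
1945 · 2134 = 4150630 ≡ 2567
2567 · 524 = 1345108 ≡ 1595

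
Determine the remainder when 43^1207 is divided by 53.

Compute successive squares:
1207 in binary is 10010110111, i.e. 1207 = 1024 + 128 + 32 + 16 + 4 + 2 + 1.
43^1 ≡ 43 (mod 53)
43^2 ≡ 43^2 = 1849 ≡ 47 (mod 53)
43^4 ≡ 47^2 = 2209 ≡ 36 (mod 53)
43^8 ≡ 36^2 = 1296 ≡ 24 (mod 53)
43^16 ≡ 24^2 = 576 ≡ 46 (mod 53)
43^32 ≡ 46^2 = 2116 ≡ 49 (mod 53)
43^64 ≡ 49^2 = 2401 ≡ 16 (mod 53)
43^128 ≡ 16^2 = 256 ≡ 44 (mod 53)
43^256 ≡ 44^2 = 1936 ≡ 28 (mod 53)
43^512 ≡ 28^2 = 784 ≡ 42 (mod 53)
43^1024 ≡ 42^2 = 1764 ≡ 15 (mod 53)
43^1207 = 43^1024 · 43^128 · 43^32 · 43^16 · 43^4 · 43^2 · 43^1 ≡ 15 · 44 · 49 · 46 · 36 · 47 · 43 (mod 53).
Accumulate the product:
15 · 44 = 660 ≡ 24
24 · 49 = 1176 ≡ 10
10 · 46 = 460 ≡ 36
36 · 36 = 1296 ≡ 24
24 · 47 = 1128 ≡ 15
15 · 43 = 645 ≡ 9

9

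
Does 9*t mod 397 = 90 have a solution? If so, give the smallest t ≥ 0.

10

gcd(9, 397) = 1, so a unique solution mod 397 exists.
9⁻¹ ≡ 353 (mod 397).
t ≡ 353*90 ≡ 10 (mod 397).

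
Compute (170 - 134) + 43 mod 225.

170 - 134 = 36
36 + 43 = 79

79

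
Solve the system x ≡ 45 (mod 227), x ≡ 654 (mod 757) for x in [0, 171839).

164166

227⁻¹ mod 757: 227×747 ≡ 1 (mod 757), so 227⁻¹ ≡ 747.
x = 45 + 227×((654 − 45)×747 mod 757) = 45 + 227×723 = 164166.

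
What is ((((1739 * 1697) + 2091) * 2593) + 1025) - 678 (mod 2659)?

881

1739 * 1697 = 2951083 ≡ 2252 (mod 2659)
2252 + 2091 = 4343 ≡ 1684 (mod 2659)
1684 * 2593 = 4366612 ≡ 534 (mod 2659)
534 + 1025 = 1559
1559 - 678 = 881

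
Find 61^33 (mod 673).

Using repeated squaring:
33 in binary is 100001, i.e. 33 = 32 + 1.
61^1 ≡ 61 (mod 673)
61^2 ≡ 61^2 = 3721 ≡ 356 (mod 673)
61^4 ≡ 356^2 = 126736 ≡ 212 (mod 673)
61^8 ≡ 212^2 = 44944 ≡ 526 (mod 673)
61^16 ≡ 526^2 = 276676 ≡ 73 (mod 673)
61^32 ≡ 73^2 = 5329 ≡ 618 (mod 673)
61^33 = 61^32 × 61^1 ≡ 618 × 61 (mod 673).
618 × 61 = 37698 ≡ 10 (mod 673).

10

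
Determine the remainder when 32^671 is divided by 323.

280

By square-and-multiply:
671 in binary is 1010011111, i.e. 671 = 512 + 128 + 16 + 8 + 4 + 2 + 1.
32^1 ≡ 32 (mod 323)
32^2 ≡ 32^2 = 1024 ≡ 55 (mod 323)
32^4 ≡ 55^2 = 3025 ≡ 118 (mod 323)
32^8 ≡ 118^2 = 13924 ≡ 35 (mod 323)
32^16 ≡ 35^2 = 1225 ≡ 256 (mod 323)
32^32 ≡ 256^2 = 65536 ≡ 290 (mod 323)
32^64 ≡ 290^2 = 84100 ≡ 120 (mod 323)
32^128 ≡ 120^2 = 14400 ≡ 188 (mod 323)
32^256 ≡ 188^2 = 35344 ≡ 137 (mod 323)
32^512 ≡ 137^2 = 18769 ≡ 35 (mod 323)
32^671 = 32^512 × 32^128 × 32^16 × 32^8 × 32^4 × 32^2 × 32^1 ≡ 35 × 188 × 256 × 35 × 118 × 55 × 32 (mod 323).
Accumulate the product:
35 × 188 = 6580 ≡ 120
120 × 256 = 30720 ≡ 35
35 × 35 = 1225 ≡ 256
256 × 118 = 30208 ≡ 169
169 × 55 = 9295 ≡ 251
251 × 32 = 8032 ≡ 280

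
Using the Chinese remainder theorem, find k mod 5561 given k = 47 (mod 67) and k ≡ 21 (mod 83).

851

67⁻¹ mod 83: 67*57 ≡ 1 (mod 83), so 67⁻¹ ≡ 57.
k = 47 + 67*((21 − 47)*57 mod 83) = 47 + 67*12 = 851.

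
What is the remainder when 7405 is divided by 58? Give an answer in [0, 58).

7405 = 127×58 + 39, so 7405 ≡ 39 (mod 58).

39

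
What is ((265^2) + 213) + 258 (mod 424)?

(265)^2 ≡ 265 (mod 424)
265 + 213 = 478 ≡ 54 (mod 424)
54 + 258 = 312

312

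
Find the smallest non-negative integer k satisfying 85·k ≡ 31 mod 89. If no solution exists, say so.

59

gcd(85, 89) = 1, so a unique solution mod 89 exists.
85⁻¹ ≡ 22 (mod 89).
k ≡ 22·31 ≡ 59 (mod 89).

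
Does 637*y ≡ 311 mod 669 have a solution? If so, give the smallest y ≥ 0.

gcd(637, 669) = 1, so a unique solution mod 669 exists.
637⁻¹ ≡ 439 (mod 669).
y ≡ 439*311 ≡ 53 (mod 669).

53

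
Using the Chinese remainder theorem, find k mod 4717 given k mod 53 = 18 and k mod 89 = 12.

53⁻¹ mod 89: 53·42 ≡ 1 (mod 89), so 53⁻¹ ≡ 42.
k = 18 + 53·((12 − 18)·42 mod 89) = 18 + 53·15 = 813.
Check: 813 mod 53 = 18, 813 mod 89 = 12. ✓

813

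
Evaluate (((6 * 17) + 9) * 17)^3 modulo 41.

1

6 * 17 = 102 ≡ 20 (mod 41)
20 + 9 = 29
29 * 17 = 493 ≡ 1 (mod 41)
(1)^3 ≡ 1 (mod 41)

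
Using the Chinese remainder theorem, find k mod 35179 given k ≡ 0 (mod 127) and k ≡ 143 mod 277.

13716

127⁻¹ mod 277: 127×24 ≡ 1 (mod 277), so 127⁻¹ ≡ 24.
k = 0 + 127×((143 − 0)×24 mod 277) = 0 + 127×108 = 13716.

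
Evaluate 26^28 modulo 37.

26

28 in binary is 11100, i.e. 28 = 16 + 8 + 4.
26^1 ≡ 26 (mod 37)
26^2 ≡ 26^2 = 676 ≡ 10 (mod 37)
26^4 ≡ 10^2 = 100 ≡ 26 (mod 37)
26^8 ≡ 26^2 = 676 ≡ 10 (mod 37)
26^16 ≡ 10^2 = 100 ≡ 26 (mod 37)
26^28 = 26^16 · 26^8 · 26^4 ≡ 26 · 10 · 26 (mod 37).
Accumulate the product:
26 · 10 = 260 ≡ 1
1 · 26 = 26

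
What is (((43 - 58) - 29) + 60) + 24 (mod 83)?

43 - 58 = -15 ≡ 68 (mod 83)
68 - 29 = 39
39 + 60 = 99 ≡ 16 (mod 83)
16 + 24 = 40

40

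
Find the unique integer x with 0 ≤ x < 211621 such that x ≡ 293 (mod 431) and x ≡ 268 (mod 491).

88648

431⁻¹ mod 491: 431*90 ≡ 1 (mod 491), so 431⁻¹ ≡ 90.
x = 293 + 431*((268 − 293)*90 mod 491) = 293 + 431*205 = 88648.
Check: 88648 mod 431 = 293, 88648 mod 491 = 268. ✓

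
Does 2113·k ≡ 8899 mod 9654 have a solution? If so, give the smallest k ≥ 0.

3175

gcd(2113, 9654) = 1, so a unique solution mod 9654 exists.
2113⁻¹ ≡ 763 (mod 9654).
k ≡ 763·8899 ≡ 3175 (mod 9654).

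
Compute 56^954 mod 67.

15

By square-and-multiply:
954 in binary is 1110111010, i.e. 954 = 512 + 256 + 128 + 32 + 16 + 8 + 2.
56^1 ≡ 56 (mod 67)
56^2 ≡ 56^2 = 3136 ≡ 54 (mod 67)
56^4 ≡ 54^2 = 2916 ≡ 35 (mod 67)
56^8 ≡ 35^2 = 1225 ≡ 19 (mod 67)
56^16 ≡ 19^2 = 361 ≡ 26 (mod 67)
56^32 ≡ 26^2 = 676 ≡ 6 (mod 67)
56^64 ≡ 6^2 = 36 (mod 67)
56^128 ≡ 36^2 = 1296 ≡ 23 (mod 67)
56^256 ≡ 23^2 = 529 ≡ 60 (mod 67)
56^512 ≡ 60^2 = 3600 ≡ 49 (mod 67)
56^954 = 56^512 * 56^256 * 56^128 * 56^32 * 56^16 * 56^8 * 56^2 ≡ 49 * 60 * 23 * 6 * 26 * 19 * 54 (mod 67).
Accumulate the product:
49 * 60 = 2940 ≡ 59
59 * 23 = 1357 ≡ 17
17 * 6 = 102 ≡ 35
35 * 26 = 910 ≡ 39
39 * 19 = 741 ≡ 4
4 * 54 = 216 ≡ 15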